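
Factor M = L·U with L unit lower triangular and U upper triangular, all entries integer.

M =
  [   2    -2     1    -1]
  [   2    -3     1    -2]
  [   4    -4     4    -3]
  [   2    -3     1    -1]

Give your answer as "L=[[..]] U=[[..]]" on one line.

  R1 -= 1·R0 → [0,-1,0,-1]
  R2 -= 2·R0 → [0,0,2,-1]
  R3 -= 1·R0 → [0,-1,0,0]
  R2 -= 0·R1 → [0,0,2,-1]
  R3 -= 1·R1 → [0,0,0,1]
  R3 -= 0·R2 → [0,0,0,1]

L=[[1,0,0,0],[1,1,0,0],[2,0,1,0],[1,1,0,1]] U=[[2,-2,1,-1],[0,-1,0,-1],[0,0,2,-1],[0,0,0,1]]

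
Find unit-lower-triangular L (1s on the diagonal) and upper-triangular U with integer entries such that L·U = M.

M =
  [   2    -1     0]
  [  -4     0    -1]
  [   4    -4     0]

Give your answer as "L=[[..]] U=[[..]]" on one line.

L=[[1,0,0],[-2,1,0],[2,1,1]] U=[[2,-1,0],[0,-2,-1],[0,0,1]]

  R1 -= -2·R0 → [0,-2,-1]
  R2 -= 2·R0 → [0,-2,0]
  R2 -= 1·R1 → [0,0,1]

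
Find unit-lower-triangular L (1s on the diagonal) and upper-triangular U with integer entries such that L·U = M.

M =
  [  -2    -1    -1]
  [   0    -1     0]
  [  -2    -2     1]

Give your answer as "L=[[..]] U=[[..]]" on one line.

  r1 -= 0·r0 → [0,-1,0]
  r2 -= 1·r0 → [0,-1,2]
  r2 -= 1·r1 → [0,0,2]

L=[[1,0,0],[0,1,0],[1,1,1]] U=[[-2,-1,-1],[0,-1,0],[0,0,2]]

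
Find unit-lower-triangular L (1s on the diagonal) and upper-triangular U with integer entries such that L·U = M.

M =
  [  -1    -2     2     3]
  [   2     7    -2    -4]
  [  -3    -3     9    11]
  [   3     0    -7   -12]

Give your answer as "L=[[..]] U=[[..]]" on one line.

  r1 -= -2·r0 → [0,3,2,2]
  r2 -= 3·r0 → [0,3,3,2]
  r3 -= -3·r0 → [0,-6,-1,-3]
  r2 -= 1·r1 → [0,0,1,0]
  r3 -= -2·r1 → [0,0,3,1]
  r3 -= 3·r2 → [0,0,0,1]

L=[[1,0,0,0],[-2,1,0,0],[3,1,1,0],[-3,-2,3,1]] U=[[-1,-2,2,3],[0,3,2,2],[0,0,1,0],[0,0,0,1]]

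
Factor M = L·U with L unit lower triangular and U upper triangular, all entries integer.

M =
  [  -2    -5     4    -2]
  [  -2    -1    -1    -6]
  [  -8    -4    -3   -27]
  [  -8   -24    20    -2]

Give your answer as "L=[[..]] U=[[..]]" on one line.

L=[[1,0,0,0],[1,1,0,0],[4,4,1,0],[4,-1,-1,1]] U=[[-2,-5,4,-2],[0,4,-5,-4],[0,0,1,-3],[0,0,0,-1]]

  R1 -= 1·R0 → [0,4,-5,-4]
  R2 -= 4·R0 → [0,16,-19,-19]
  R3 -= 4·R0 → [0,-4,4,6]
  R2 -= 4·R1 → [0,0,1,-3]
  R3 -= -1·R1 → [0,0,-1,2]
  R3 -= -1·R2 → [0,0,0,-1]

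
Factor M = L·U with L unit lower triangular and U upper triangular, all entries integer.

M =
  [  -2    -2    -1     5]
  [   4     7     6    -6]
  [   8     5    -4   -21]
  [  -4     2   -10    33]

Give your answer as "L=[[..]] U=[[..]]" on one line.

L=[[1,0,0,0],[-2,1,0,0],[-4,-1,1,0],[2,2,4,1]] U=[[-2,-2,-1,5],[0,3,4,4],[0,0,-4,3],[0,0,0,3]]

  r1 -= -2·r0 → [0,3,4,4]
  r2 -= -4·r0 → [0,-3,-8,-1]
  r3 -= 2·r0 → [0,6,-8,23]
  r2 -= -1·r1 → [0,0,-4,3]
  r3 -= 2·r1 → [0,0,-16,15]
  r3 -= 4·r2 → [0,0,0,3]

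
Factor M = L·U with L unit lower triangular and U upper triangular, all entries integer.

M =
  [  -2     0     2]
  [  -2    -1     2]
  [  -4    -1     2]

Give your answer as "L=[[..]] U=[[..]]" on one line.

L=[[1,0,0],[1,1,0],[2,1,1]] U=[[-2,0,2],[0,-1,0],[0,0,-2]]

  row1 -= 1·row0 → [0,-1,0]
  row2 -= 2·row0 → [0,-1,-2]
  row2 -= 1·row1 → [0,0,-2]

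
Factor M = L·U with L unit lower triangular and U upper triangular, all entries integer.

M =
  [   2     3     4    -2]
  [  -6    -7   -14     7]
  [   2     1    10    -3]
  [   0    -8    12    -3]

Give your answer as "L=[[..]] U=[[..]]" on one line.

L=[[1,0,0,0],[-3,1,0,0],[1,-1,1,0],[0,-4,1,1]] U=[[2,3,4,-2],[0,2,-2,1],[0,0,4,0],[0,0,0,1]]

  row1 -= -3·row0 → [0,2,-2,1]
  row2 -= 1·row0 → [0,-2,6,-1]
  row3 -= 0·row0 → [0,-8,12,-3]
  row2 -= -1·row1 → [0,0,4,0]
  row3 -= -4·row1 → [0,0,4,1]
  row3 -= 1·row2 → [0,0,0,1]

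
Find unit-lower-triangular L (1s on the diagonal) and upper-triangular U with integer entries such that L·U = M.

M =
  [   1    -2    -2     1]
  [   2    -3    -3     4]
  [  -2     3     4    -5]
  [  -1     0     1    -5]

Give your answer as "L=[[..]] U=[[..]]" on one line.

  row1 -= 2·row0 → [0,1,1,2]
  row2 -= -2·row0 → [0,-1,0,-3]
  row3 -= -1·row0 → [0,-2,-1,-4]
  row2 -= -1·row1 → [0,0,1,-1]
  row3 -= -2·row1 → [0,0,1,0]
  row3 -= 1·row2 → [0,0,0,1]

L=[[1,0,0,0],[2,1,0,0],[-2,-1,1,0],[-1,-2,1,1]] U=[[1,-2,-2,1],[0,1,1,2],[0,0,1,-1],[0,0,0,1]]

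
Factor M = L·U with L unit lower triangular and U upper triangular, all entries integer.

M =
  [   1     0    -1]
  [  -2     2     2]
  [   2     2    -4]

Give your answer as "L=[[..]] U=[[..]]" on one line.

L=[[1,0,0],[-2,1,0],[2,1,1]] U=[[1,0,-1],[0,2,0],[0,0,-2]]

  R1 -= -2·R0 → [0,2,0]
  R2 -= 2·R0 → [0,2,-2]
  R2 -= 1·R1 → [0,0,-2]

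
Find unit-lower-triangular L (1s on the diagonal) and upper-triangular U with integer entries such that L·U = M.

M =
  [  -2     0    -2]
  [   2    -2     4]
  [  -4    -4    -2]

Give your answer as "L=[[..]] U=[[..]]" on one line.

L=[[1,0,0],[-1,1,0],[2,2,1]] U=[[-2,0,-2],[0,-2,2],[0,0,-2]]

  row1 -= -1·row0 → [0,-2,2]
  row2 -= 2·row0 → [0,-4,2]
  row2 -= 2·row1 → [0,0,-2]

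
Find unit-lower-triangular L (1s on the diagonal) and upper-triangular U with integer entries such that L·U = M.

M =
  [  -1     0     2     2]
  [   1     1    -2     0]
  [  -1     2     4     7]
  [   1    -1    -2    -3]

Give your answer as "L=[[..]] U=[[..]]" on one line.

  R1 -= -1·R0 → [0,1,0,2]
  R2 -= 1·R0 → [0,2,2,5]
  R3 -= -1·R0 → [0,-1,0,-1]
  R2 -= 2·R1 → [0,0,2,1]
  R3 -= -1·R1 → [0,0,0,1]
  R3 -= 0·R2 → [0,0,0,1]

L=[[1,0,0,0],[-1,1,0,0],[1,2,1,0],[-1,-1,0,1]] U=[[-1,0,2,2],[0,1,0,2],[0,0,2,1],[0,0,0,1]]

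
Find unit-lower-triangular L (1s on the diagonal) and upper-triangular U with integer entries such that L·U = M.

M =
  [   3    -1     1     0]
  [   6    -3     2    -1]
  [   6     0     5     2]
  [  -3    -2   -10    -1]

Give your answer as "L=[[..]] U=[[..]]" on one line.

  row1 -= 2·row0 → [0,-1,0,-1]
  row2 -= 2·row0 → [0,2,3,2]
  row3 -= -1·row0 → [0,-3,-9,-1]
  row2 -= -2·row1 → [0,0,3,0]
  row3 -= 3·row1 → [0,0,-9,2]
  row3 -= -3·row2 → [0,0,0,2]

L=[[1,0,0,0],[2,1,0,0],[2,-2,1,0],[-1,3,-3,1]] U=[[3,-1,1,0],[0,-1,0,-1],[0,0,3,0],[0,0,0,2]]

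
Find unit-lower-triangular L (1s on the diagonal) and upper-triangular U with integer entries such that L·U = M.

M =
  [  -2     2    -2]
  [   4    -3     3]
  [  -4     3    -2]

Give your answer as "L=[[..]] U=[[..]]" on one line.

  r1 -= -2·r0 → [0,1,-1]
  r2 -= 2·r0 → [0,-1,2]
  r2 -= -1·r1 → [0,0,1]

L=[[1,0,0],[-2,1,0],[2,-1,1]] U=[[-2,2,-2],[0,1,-1],[0,0,1]]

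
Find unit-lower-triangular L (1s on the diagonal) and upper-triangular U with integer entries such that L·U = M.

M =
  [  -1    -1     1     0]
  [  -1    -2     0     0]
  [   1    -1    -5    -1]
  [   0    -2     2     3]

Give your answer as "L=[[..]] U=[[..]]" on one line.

  r1 -= 1·r0 → [0,-1,-1,0]
  r2 -= -1·r0 → [0,-2,-4,-1]
  r3 -= 0·r0 → [0,-2,2,3]
  r2 -= 2·r1 → [0,0,-2,-1]
  r3 -= 2·r1 → [0,0,4,3]
  r3 -= -2·r2 → [0,0,0,1]

L=[[1,0,0,0],[1,1,0,0],[-1,2,1,0],[0,2,-2,1]] U=[[-1,-1,1,0],[0,-1,-1,0],[0,0,-2,-1],[0,0,0,1]]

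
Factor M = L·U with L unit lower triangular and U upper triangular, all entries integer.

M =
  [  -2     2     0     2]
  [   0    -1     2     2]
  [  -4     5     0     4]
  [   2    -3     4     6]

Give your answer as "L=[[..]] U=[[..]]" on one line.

L=[[1,0,0,0],[0,1,0,0],[2,-1,1,0],[-1,1,1,1]] U=[[-2,2,0,2],[0,-1,2,2],[0,0,2,2],[0,0,0,4]]

  r1 -= 0·r0 → [0,-1,2,2]
  r2 -= 2·r0 → [0,1,0,0]
  r3 -= -1·r0 → [0,-1,4,8]
  r2 -= -1·r1 → [0,0,2,2]
  r3 -= 1·r1 → [0,0,2,6]
  r3 -= 1·r2 → [0,0,0,4]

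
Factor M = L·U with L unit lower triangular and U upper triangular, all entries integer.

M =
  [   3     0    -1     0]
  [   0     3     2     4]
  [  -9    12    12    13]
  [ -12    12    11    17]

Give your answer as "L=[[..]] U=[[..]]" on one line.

  row1 -= 0·row0 → [0,3,2,4]
  row2 -= -3·row0 → [0,12,9,13]
  row3 -= -4·row0 → [0,12,7,17]
  row2 -= 4·row1 → [0,0,1,-3]
  row3 -= 4·row1 → [0,0,-1,1]
  row3 -= -1·row2 → [0,0,0,-2]

L=[[1,0,0,0],[0,1,0,0],[-3,4,1,0],[-4,4,-1,1]] U=[[3,0,-1,0],[0,3,2,4],[0,0,1,-3],[0,0,0,-2]]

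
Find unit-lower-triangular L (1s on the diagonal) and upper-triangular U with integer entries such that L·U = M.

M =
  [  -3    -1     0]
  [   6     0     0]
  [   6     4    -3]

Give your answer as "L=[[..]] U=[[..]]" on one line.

  row1 -= -2·row0 → [0,-2,0]
  row2 -= -2·row0 → [0,2,-3]
  row2 -= -1·row1 → [0,0,-3]

L=[[1,0,0],[-2,1,0],[-2,-1,1]] U=[[-3,-1,0],[0,-2,0],[0,0,-3]]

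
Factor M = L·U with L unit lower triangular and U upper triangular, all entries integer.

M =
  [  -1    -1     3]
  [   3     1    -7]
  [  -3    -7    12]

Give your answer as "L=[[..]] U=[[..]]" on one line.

  row1 -= -3·row0 → [0,-2,2]
  row2 -= 3·row0 → [0,-4,3]
  row2 -= 2·row1 → [0,0,-1]

L=[[1,0,0],[-3,1,0],[3,2,1]] U=[[-1,-1,3],[0,-2,2],[0,0,-1]]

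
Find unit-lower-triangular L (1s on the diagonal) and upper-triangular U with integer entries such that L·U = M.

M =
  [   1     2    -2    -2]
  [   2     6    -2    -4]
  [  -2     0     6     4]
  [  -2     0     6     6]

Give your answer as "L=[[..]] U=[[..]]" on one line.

L=[[1,0,0,0],[2,1,0,0],[-2,2,1,0],[-2,2,1,1]] U=[[1,2,-2,-2],[0,2,2,0],[0,0,-2,0],[0,0,0,2]]

  R1 -= 2·R0 → [0,2,2,0]
  R2 -= -2·R0 → [0,4,2,0]
  R3 -= -2·R0 → [0,4,2,2]
  R2 -= 2·R1 → [0,0,-2,0]
  R3 -= 2·R1 → [0,0,-2,2]
  R3 -= 1·R2 → [0,0,0,2]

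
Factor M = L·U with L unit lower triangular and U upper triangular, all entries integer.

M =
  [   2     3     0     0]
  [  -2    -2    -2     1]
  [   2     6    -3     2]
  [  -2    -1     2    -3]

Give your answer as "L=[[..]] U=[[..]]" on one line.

L=[[1,0,0,0],[-1,1,0,0],[1,3,1,0],[-1,2,2,1]] U=[[2,3,0,0],[0,1,-2,1],[0,0,3,-1],[0,0,0,-3]]

  row1 -= -1·row0 → [0,1,-2,1]
  row2 -= 1·row0 → [0,3,-3,2]
  row3 -= -1·row0 → [0,2,2,-3]
  row2 -= 3·row1 → [0,0,3,-1]
  row3 -= 2·row1 → [0,0,6,-5]
  row3 -= 2·row2 → [0,0,0,-3]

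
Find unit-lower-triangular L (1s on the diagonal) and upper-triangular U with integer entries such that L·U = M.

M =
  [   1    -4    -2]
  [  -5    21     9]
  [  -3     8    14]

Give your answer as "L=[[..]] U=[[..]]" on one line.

  r1 -= -5·r0 → [0,1,-1]
  r2 -= -3·r0 → [0,-4,8]
  r2 -= -4·r1 → [0,0,4]

L=[[1,0,0],[-5,1,0],[-3,-4,1]] U=[[1,-4,-2],[0,1,-1],[0,0,4]]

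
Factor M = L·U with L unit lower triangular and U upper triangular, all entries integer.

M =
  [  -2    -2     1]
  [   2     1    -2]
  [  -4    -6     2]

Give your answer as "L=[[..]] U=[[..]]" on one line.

L=[[1,0,0],[-1,1,0],[2,2,1]] U=[[-2,-2,1],[0,-1,-1],[0,0,2]]

  row1 -= -1·row0 → [0,-1,-1]
  row2 -= 2·row0 → [0,-2,0]
  row2 -= 2·row1 → [0,0,2]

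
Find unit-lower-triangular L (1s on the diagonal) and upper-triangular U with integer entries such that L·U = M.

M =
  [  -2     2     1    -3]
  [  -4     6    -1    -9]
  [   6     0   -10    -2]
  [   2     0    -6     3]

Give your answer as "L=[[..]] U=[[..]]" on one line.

  r1 -= 2·r0 → [0,2,-3,-3]
  r2 -= -3·r0 → [0,6,-7,-11]
  r3 -= -1·r0 → [0,2,-5,0]
  r2 -= 3·r1 → [0,0,2,-2]
  r3 -= 1·r1 → [0,0,-2,3]
  r3 -= -1·r2 → [0,0,0,1]

L=[[1,0,0,0],[2,1,0,0],[-3,3,1,0],[-1,1,-1,1]] U=[[-2,2,1,-3],[0,2,-3,-3],[0,0,2,-2],[0,0,0,1]]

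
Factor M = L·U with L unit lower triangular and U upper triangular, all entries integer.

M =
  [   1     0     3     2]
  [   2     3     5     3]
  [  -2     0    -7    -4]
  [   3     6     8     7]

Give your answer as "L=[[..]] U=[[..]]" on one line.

  r1 -= 2·r0 → [0,3,-1,-1]
  r2 -= -2·r0 → [0,0,-1,0]
  r3 -= 3·r0 → [0,6,-1,1]
  r2 -= 0·r1 → [0,0,-1,0]
  r3 -= 2·r1 → [0,0,1,3]
  r3 -= -1·r2 → [0,0,0,3]

L=[[1,0,0,0],[2,1,0,0],[-2,0,1,0],[3,2,-1,1]] U=[[1,0,3,2],[0,3,-1,-1],[0,0,-1,0],[0,0,0,3]]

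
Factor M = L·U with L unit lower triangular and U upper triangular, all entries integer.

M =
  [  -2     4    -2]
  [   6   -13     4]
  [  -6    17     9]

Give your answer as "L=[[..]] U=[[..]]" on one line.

L=[[1,0,0],[-3,1,0],[3,-5,1]] U=[[-2,4,-2],[0,-1,-2],[0,0,5]]

  r1 -= -3·r0 → [0,-1,-2]
  r2 -= 3·r0 → [0,5,15]
  r2 -= -5·r1 → [0,0,5]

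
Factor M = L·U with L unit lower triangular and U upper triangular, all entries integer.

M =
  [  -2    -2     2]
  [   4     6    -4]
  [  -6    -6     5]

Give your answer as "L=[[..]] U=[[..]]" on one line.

  r1 -= -2·r0 → [0,2,0]
  r2 -= 3·r0 → [0,0,-1]
  r2 -= 0·r1 → [0,0,-1]

L=[[1,0,0],[-2,1,0],[3,0,1]] U=[[-2,-2,2],[0,2,0],[0,0,-1]]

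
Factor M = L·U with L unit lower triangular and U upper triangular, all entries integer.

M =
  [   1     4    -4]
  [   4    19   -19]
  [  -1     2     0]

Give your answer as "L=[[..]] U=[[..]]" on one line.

L=[[1,0,0],[4,1,0],[-1,2,1]] U=[[1,4,-4],[0,3,-3],[0,0,2]]

  row1 -= 4·row0 → [0,3,-3]
  row2 -= -1·row0 → [0,6,-4]
  row2 -= 2·row1 → [0,0,2]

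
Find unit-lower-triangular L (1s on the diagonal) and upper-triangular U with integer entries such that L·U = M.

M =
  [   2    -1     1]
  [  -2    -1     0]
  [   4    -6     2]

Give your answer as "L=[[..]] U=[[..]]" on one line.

  r1 -= -1·r0 → [0,-2,1]
  r2 -= 2·r0 → [0,-4,0]
  r2 -= 2·r1 → [0,0,-2]

L=[[1,0,0],[-1,1,0],[2,2,1]] U=[[2,-1,1],[0,-2,1],[0,0,-2]]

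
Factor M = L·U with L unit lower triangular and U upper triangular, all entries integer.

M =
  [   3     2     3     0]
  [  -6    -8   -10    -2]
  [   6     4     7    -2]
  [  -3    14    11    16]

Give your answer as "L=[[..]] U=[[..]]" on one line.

  r1 -= -2·r0 → [0,-4,-4,-2]
  r2 -= 2·r0 → [0,0,1,-2]
  r3 -= -1·r0 → [0,16,14,16]
  r2 -= 0·r1 → [0,0,1,-2]
  r3 -= -4·r1 → [0,0,-2,8]
  r3 -= -2·r2 → [0,0,0,4]

L=[[1,0,0,0],[-2,1,0,0],[2,0,1,0],[-1,-4,-2,1]] U=[[3,2,3,0],[0,-4,-4,-2],[0,0,1,-2],[0,0,0,4]]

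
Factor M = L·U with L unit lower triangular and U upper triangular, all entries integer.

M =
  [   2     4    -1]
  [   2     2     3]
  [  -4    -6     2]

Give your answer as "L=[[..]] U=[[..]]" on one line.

  row1 -= 1·row0 → [0,-2,4]
  row2 -= -2·row0 → [0,2,0]
  row2 -= -1·row1 → [0,0,4]

L=[[1,0,0],[1,1,0],[-2,-1,1]] U=[[2,4,-1],[0,-2,4],[0,0,4]]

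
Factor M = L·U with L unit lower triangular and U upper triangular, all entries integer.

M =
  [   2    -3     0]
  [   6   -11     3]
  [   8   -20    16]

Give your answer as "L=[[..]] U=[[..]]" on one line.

  r1 -= 3·r0 → [0,-2,3]
  r2 -= 4·r0 → [0,-8,16]
  r2 -= 4·r1 → [0,0,4]

L=[[1,0,0],[3,1,0],[4,4,1]] U=[[2,-3,0],[0,-2,3],[0,0,4]]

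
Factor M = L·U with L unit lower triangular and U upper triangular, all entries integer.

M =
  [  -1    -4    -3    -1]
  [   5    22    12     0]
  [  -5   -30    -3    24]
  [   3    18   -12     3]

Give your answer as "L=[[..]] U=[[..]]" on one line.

  row1 -= -5·row0 → [0,2,-3,-5]
  row2 -= 5·row0 → [0,-10,12,29]
  row3 -= -3·row0 → [0,6,-21,0]
  row2 -= -5·row1 → [0,0,-3,4]
  row3 -= 3·row1 → [0,0,-12,15]
  row3 -= 4·row2 → [0,0,0,-1]

L=[[1,0,0,0],[-5,1,0,0],[5,-5,1,0],[-3,3,4,1]] U=[[-1,-4,-3,-1],[0,2,-3,-5],[0,0,-3,4],[0,0,0,-1]]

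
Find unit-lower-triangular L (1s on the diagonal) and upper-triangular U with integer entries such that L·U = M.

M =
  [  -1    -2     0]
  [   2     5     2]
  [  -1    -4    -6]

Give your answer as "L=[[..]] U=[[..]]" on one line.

  r1 -= -2·r0 → [0,1,2]
  r2 -= 1·r0 → [0,-2,-6]
  r2 -= -2·r1 → [0,0,-2]

L=[[1,0,0],[-2,1,0],[1,-2,1]] U=[[-1,-2,0],[0,1,2],[0,0,-2]]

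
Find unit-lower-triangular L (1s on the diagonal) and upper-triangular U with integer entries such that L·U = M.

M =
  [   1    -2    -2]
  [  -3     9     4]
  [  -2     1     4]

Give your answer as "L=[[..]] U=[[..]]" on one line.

  R1 -= -3·R0 → [0,3,-2]
  R2 -= -2·R0 → [0,-3,0]
  R2 -= -1·R1 → [0,0,-2]

L=[[1,0,0],[-3,1,0],[-2,-1,1]] U=[[1,-2,-2],[0,3,-2],[0,0,-2]]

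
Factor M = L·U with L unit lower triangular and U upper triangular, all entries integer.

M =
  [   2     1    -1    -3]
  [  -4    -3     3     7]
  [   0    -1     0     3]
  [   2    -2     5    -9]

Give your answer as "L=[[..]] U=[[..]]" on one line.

  row1 -= -2·row0 → [0,-1,1,1]
  row2 -= 0·row0 → [0,-1,0,3]
  row3 -= 1·row0 → [0,-3,6,-6]
  row2 -= 1·row1 → [0,0,-1,2]
  row3 -= 3·row1 → [0,0,3,-9]
  row3 -= -3·row2 → [0,0,0,-3]

L=[[1,0,0,0],[-2,1,0,0],[0,1,1,0],[1,3,-3,1]] U=[[2,1,-1,-3],[0,-1,1,1],[0,0,-1,2],[0,0,0,-3]]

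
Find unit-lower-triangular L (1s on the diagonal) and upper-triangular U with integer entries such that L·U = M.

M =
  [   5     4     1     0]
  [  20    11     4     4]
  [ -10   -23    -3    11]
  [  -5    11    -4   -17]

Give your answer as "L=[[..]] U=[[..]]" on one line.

  r1 -= 4·r0 → [0,-5,0,4]
  r2 -= -2·r0 → [0,-15,-1,11]
  r3 -= -1·r0 → [0,15,-3,-17]
  r2 -= 3·r1 → [0,0,-1,-1]
  r3 -= -3·r1 → [0,0,-3,-5]
  r3 -= 3·r2 → [0,0,0,-2]

L=[[1,0,0,0],[4,1,0,0],[-2,3,1,0],[-1,-3,3,1]] U=[[5,4,1,0],[0,-5,0,4],[0,0,-1,-1],[0,0,0,-2]]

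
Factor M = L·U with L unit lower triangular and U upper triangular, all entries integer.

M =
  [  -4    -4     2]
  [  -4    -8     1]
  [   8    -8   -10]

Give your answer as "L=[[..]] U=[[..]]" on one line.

L=[[1,0,0],[1,1,0],[-2,4,1]] U=[[-4,-4,2],[0,-4,-1],[0,0,-2]]

  row1 -= 1·row0 → [0,-4,-1]
  row2 -= -2·row0 → [0,-16,-6]
  row2 -= 4·row1 → [0,0,-2]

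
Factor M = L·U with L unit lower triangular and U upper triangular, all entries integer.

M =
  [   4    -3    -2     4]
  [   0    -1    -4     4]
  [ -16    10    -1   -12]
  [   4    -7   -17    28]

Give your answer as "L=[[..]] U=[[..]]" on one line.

  r1 -= 0·r0 → [0,-1,-4,4]
  r2 -= -4·r0 → [0,-2,-9,4]
  r3 -= 1·r0 → [0,-4,-15,24]
  r2 -= 2·r1 → [0,0,-1,-4]
  r3 -= 4·r1 → [0,0,1,8]
  r3 -= -1·r2 → [0,0,0,4]

L=[[1,0,0,0],[0,1,0,0],[-4,2,1,0],[1,4,-1,1]] U=[[4,-3,-2,4],[0,-1,-4,4],[0,0,-1,-4],[0,0,0,4]]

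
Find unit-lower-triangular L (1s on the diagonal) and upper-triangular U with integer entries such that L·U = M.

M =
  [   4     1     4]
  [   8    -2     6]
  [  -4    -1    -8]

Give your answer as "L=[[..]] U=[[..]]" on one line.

  row1 -= 2·row0 → [0,-4,-2]
  row2 -= -1·row0 → [0,0,-4]
  row2 -= 0·row1 → [0,0,-4]

L=[[1,0,0],[2,1,0],[-1,0,1]] U=[[4,1,4],[0,-4,-2],[0,0,-4]]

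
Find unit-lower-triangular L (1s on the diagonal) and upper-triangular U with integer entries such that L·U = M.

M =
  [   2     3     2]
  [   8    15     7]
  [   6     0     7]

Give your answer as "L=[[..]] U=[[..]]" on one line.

  r1 -= 4·r0 → [0,3,-1]
  r2 -= 3·r0 → [0,-9,1]
  r2 -= -3·r1 → [0,0,-2]

L=[[1,0,0],[4,1,0],[3,-3,1]] U=[[2,3,2],[0,3,-1],[0,0,-2]]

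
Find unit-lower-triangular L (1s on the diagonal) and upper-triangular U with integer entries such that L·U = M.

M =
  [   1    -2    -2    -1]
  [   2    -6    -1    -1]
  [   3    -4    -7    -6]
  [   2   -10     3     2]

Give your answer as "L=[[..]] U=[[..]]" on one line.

L=[[1,0,0,0],[2,1,0,0],[3,-1,1,0],[2,3,-1,1]] U=[[1,-2,-2,-1],[0,-2,3,1],[0,0,2,-2],[0,0,0,-1]]

  r1 -= 2·r0 → [0,-2,3,1]
  r2 -= 3·r0 → [0,2,-1,-3]
  r3 -= 2·r0 → [0,-6,7,4]
  r2 -= -1·r1 → [0,0,2,-2]
  r3 -= 3·r1 → [0,0,-2,1]
  r3 -= -1·r2 → [0,0,0,-1]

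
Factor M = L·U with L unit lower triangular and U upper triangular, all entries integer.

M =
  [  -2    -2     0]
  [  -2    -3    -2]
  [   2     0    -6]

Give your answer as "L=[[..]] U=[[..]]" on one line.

L=[[1,0,0],[1,1,0],[-1,2,1]] U=[[-2,-2,0],[0,-1,-2],[0,0,-2]]

  row1 -= 1·row0 → [0,-1,-2]
  row2 -= -1·row0 → [0,-2,-6]
  row2 -= 2·row1 → [0,0,-2]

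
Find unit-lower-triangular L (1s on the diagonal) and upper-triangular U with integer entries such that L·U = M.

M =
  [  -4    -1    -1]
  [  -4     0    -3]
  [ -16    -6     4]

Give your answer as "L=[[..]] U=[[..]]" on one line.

  R1 -= 1·R0 → [0,1,-2]
  R2 -= 4·R0 → [0,-2,8]
  R2 -= -2·R1 → [0,0,4]

L=[[1,0,0],[1,1,0],[4,-2,1]] U=[[-4,-1,-1],[0,1,-2],[0,0,4]]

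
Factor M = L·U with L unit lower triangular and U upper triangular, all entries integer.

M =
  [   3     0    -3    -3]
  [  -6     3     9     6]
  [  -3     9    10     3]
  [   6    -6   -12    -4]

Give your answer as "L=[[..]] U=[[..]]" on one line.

  r1 -= -2·r0 → [0,3,3,0]
  r2 -= -1·r0 → [0,9,7,0]
  r3 -= 2·r0 → [0,-6,-6,2]
  r2 -= 3·r1 → [0,0,-2,0]
  r3 -= -2·r1 → [0,0,0,2]
  r3 -= 0·r2 → [0,0,0,2]

L=[[1,0,0,0],[-2,1,0,0],[-1,3,1,0],[2,-2,0,1]] U=[[3,0,-3,-3],[0,3,3,0],[0,0,-2,0],[0,0,0,2]]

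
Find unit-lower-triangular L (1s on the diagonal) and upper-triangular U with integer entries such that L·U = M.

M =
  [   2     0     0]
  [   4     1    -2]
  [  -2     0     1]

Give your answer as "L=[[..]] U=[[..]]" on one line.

  row1 -= 2·row0 → [0,1,-2]
  row2 -= -1·row0 → [0,0,1]
  row2 -= 0·row1 → [0,0,1]

L=[[1,0,0],[2,1,0],[-1,0,1]] U=[[2,0,0],[0,1,-2],[0,0,1]]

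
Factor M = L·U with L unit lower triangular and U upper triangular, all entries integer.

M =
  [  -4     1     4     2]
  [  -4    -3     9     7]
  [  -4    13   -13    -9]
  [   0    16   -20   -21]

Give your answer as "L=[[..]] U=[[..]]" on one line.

L=[[1,0,0,0],[1,1,0,0],[1,-3,1,0],[0,-4,0,1]] U=[[-4,1,4,2],[0,-4,5,5],[0,0,-2,4],[0,0,0,-1]]

  R1 -= 1·R0 → [0,-4,5,5]
  R2 -= 1·R0 → [0,12,-17,-11]
  R3 -= 0·R0 → [0,16,-20,-21]
  R2 -= -3·R1 → [0,0,-2,4]
  R3 -= -4·R1 → [0,0,0,-1]
  R3 -= 0·R2 → [0,0,0,-1]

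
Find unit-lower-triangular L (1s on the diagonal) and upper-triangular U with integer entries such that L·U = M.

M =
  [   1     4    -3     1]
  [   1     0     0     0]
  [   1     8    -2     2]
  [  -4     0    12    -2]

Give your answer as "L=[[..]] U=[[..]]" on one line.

  row1 -= 1·row0 → [0,-4,3,-1]
  row2 -= 1·row0 → [0,4,1,1]
  row3 -= -4·row0 → [0,16,0,2]
  row2 -= -1·row1 → [0,0,4,0]
  row3 -= -4·row1 → [0,0,12,-2]
  row3 -= 3·row2 → [0,0,0,-2]

L=[[1,0,0,0],[1,1,0,0],[1,-1,1,0],[-4,-4,3,1]] U=[[1,4,-3,1],[0,-4,3,-1],[0,0,4,0],[0,0,0,-2]]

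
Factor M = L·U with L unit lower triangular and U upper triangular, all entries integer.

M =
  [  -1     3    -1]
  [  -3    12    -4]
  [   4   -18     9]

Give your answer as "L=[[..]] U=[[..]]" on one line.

  R1 -= 3·R0 → [0,3,-1]
  R2 -= -4·R0 → [0,-6,5]
  R2 -= -2·R1 → [0,0,3]

L=[[1,0,0],[3,1,0],[-4,-2,1]] U=[[-1,3,-1],[0,3,-1],[0,0,3]]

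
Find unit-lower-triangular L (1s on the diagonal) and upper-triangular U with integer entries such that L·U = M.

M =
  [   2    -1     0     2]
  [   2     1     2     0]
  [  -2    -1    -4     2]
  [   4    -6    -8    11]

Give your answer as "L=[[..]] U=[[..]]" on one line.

  r1 -= 1·r0 → [0,2,2,-2]
  r2 -= -1·r0 → [0,-2,-4,4]
  r3 -= 2·r0 → [0,-4,-8,7]
  r2 -= -1·r1 → [0,0,-2,2]
  r3 -= -2·r1 → [0,0,-4,3]
  r3 -= 2·r2 → [0,0,0,-1]

L=[[1,0,0,0],[1,1,0,0],[-1,-1,1,0],[2,-2,2,1]] U=[[2,-1,0,2],[0,2,2,-2],[0,0,-2,2],[0,0,0,-1]]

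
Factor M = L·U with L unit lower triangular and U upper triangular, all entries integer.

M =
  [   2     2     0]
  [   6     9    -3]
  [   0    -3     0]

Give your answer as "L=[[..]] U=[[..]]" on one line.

L=[[1,0,0],[3,1,0],[0,-1,1]] U=[[2,2,0],[0,3,-3],[0,0,-3]]

  row1 -= 3·row0 → [0,3,-3]
  row2 -= 0·row0 → [0,-3,0]
  row2 -= -1·row1 → [0,0,-3]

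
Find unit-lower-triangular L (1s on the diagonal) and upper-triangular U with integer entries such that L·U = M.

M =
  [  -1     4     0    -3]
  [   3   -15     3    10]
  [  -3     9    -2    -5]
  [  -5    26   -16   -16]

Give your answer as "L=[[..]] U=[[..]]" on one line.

  row1 -= -3·row0 → [0,-3,3,1]
  row2 -= 3·row0 → [0,-3,-2,4]
  row3 -= 5·row0 → [0,6,-16,-1]
  row2 -= 1·row1 → [0,0,-5,3]
  row3 -= -2·row1 → [0,0,-10,1]
  row3 -= 2·row2 → [0,0,0,-5]

L=[[1,0,0,0],[-3,1,0,0],[3,1,1,0],[5,-2,2,1]] U=[[-1,4,0,-3],[0,-3,3,1],[0,0,-5,3],[0,0,0,-5]]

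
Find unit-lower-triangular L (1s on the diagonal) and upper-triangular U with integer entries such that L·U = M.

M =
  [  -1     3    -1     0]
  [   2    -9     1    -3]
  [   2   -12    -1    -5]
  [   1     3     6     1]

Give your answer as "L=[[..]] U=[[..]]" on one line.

  row1 -= -2·row0 → [0,-3,-1,-3]
  row2 -= -2·row0 → [0,-6,-3,-5]
  row3 -= -1·row0 → [0,6,5,1]
  row2 -= 2·row1 → [0,0,-1,1]
  row3 -= -2·row1 → [0,0,3,-5]
  row3 -= -3·row2 → [0,0,0,-2]

L=[[1,0,0,0],[-2,1,0,0],[-2,2,1,0],[-1,-2,-3,1]] U=[[-1,3,-1,0],[0,-3,-1,-3],[0,0,-1,1],[0,0,0,-2]]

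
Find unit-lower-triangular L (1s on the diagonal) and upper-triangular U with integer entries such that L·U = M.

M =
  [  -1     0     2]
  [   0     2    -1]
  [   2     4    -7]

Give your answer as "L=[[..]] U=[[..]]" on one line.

  r1 -= 0·r0 → [0,2,-1]
  r2 -= -2·r0 → [0,4,-3]
  r2 -= 2·r1 → [0,0,-1]

L=[[1,0,0],[0,1,0],[-2,2,1]] U=[[-1,0,2],[0,2,-1],[0,0,-1]]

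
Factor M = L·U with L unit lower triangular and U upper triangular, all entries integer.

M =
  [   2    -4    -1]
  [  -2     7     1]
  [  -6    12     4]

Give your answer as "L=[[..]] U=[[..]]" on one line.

  R1 -= -1·R0 → [0,3,0]
  R2 -= -3·R0 → [0,0,1]
  R2 -= 0·R1 → [0,0,1]

L=[[1,0,0],[-1,1,0],[-3,0,1]] U=[[2,-4,-1],[0,3,0],[0,0,1]]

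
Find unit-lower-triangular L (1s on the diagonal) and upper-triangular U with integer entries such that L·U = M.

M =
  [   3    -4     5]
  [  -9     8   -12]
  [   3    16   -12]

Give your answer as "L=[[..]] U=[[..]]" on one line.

L=[[1,0,0],[-3,1,0],[1,-5,1]] U=[[3,-4,5],[0,-4,3],[0,0,-2]]

  r1 -= -3·r0 → [0,-4,3]
  r2 -= 1·r0 → [0,20,-17]
  r2 -= -5·r1 → [0,0,-2]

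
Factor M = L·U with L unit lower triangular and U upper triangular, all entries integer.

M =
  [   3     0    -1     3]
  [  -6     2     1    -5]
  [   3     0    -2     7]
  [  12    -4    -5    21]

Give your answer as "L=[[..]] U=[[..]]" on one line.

L=[[1,0,0,0],[-2,1,0,0],[1,0,1,0],[4,-2,3,1]] U=[[3,0,-1,3],[0,2,-1,1],[0,0,-1,4],[0,0,0,-1]]

  R1 -= -2·R0 → [0,2,-1,1]
  R2 -= 1·R0 → [0,0,-1,4]
  R3 -= 4·R0 → [0,-4,-1,9]
  R2 -= 0·R1 → [0,0,-1,4]
  R3 -= -2·R1 → [0,0,-3,11]
  R3 -= 3·R2 → [0,0,0,-1]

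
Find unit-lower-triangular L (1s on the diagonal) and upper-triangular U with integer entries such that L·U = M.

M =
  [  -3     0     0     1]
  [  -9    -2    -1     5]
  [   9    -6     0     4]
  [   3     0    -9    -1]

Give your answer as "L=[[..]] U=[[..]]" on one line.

  R1 -= 3·R0 → [0,-2,-1,2]
  R2 -= -3·R0 → [0,-6,0,7]
  R3 -= -1·R0 → [0,0,-9,0]
  R2 -= 3·R1 → [0,0,3,1]
  R3 -= 0·R1 → [0,0,-9,0]
  R3 -= -3·R2 → [0,0,0,3]

L=[[1,0,0,0],[3,1,0,0],[-3,3,1,0],[-1,0,-3,1]] U=[[-3,0,0,1],[0,-2,-1,2],[0,0,3,1],[0,0,0,3]]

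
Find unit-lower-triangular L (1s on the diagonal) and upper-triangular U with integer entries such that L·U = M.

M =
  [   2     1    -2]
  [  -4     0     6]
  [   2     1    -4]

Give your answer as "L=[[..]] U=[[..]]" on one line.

  r1 -= -2·r0 → [0,2,2]
  r2 -= 1·r0 → [0,0,-2]
  r2 -= 0·r1 → [0,0,-2]

L=[[1,0,0],[-2,1,0],[1,0,1]] U=[[2,1,-2],[0,2,2],[0,0,-2]]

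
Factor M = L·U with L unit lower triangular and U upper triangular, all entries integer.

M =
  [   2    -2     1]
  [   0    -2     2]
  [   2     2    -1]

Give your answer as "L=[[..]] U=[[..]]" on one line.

  r1 -= 0·r0 → [0,-2,2]
  r2 -= 1·r0 → [0,4,-2]
  r2 -= -2·r1 → [0,0,2]

L=[[1,0,0],[0,1,0],[1,-2,1]] U=[[2,-2,1],[0,-2,2],[0,0,2]]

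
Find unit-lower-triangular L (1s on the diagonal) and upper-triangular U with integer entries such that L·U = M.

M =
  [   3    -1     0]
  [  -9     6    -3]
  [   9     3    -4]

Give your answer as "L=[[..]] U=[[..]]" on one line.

  row1 -= -3·row0 → [0,3,-3]
  row2 -= 3·row0 → [0,6,-4]
  row2 -= 2·row1 → [0,0,2]

L=[[1,0,0],[-3,1,0],[3,2,1]] U=[[3,-1,0],[0,3,-3],[0,0,2]]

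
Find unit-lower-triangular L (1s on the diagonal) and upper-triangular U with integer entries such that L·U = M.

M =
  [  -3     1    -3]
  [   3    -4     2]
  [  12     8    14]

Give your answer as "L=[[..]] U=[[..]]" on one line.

  R1 -= -1·R0 → [0,-3,-1]
  R2 -= -4·R0 → [0,12,2]
  R2 -= -4·R1 → [0,0,-2]

L=[[1,0,0],[-1,1,0],[-4,-4,1]] U=[[-3,1,-3],[0,-3,-1],[0,0,-2]]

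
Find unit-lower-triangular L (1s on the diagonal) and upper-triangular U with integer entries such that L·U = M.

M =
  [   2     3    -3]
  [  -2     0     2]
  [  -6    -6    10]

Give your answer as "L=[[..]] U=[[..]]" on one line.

  row1 -= -1·row0 → [0,3,-1]
  row2 -= -3·row0 → [0,3,1]
  row2 -= 1·row1 → [0,0,2]

L=[[1,0,0],[-1,1,0],[-3,1,1]] U=[[2,3,-3],[0,3,-1],[0,0,2]]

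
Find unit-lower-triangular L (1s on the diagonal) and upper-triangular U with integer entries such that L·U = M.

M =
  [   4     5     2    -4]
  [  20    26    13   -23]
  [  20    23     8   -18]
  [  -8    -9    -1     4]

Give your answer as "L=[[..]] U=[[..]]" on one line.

  R1 -= 5·R0 → [0,1,3,-3]
  R2 -= 5·R0 → [0,-2,-2,2]
  R3 -= -2·R0 → [0,1,3,-4]
  R2 -= -2·R1 → [0,0,4,-4]
  R3 -= 1·R1 → [0,0,0,-1]
  R3 -= 0·R2 → [0,0,0,-1]

L=[[1,0,0,0],[5,1,0,0],[5,-2,1,0],[-2,1,0,1]] U=[[4,5,2,-4],[0,1,3,-3],[0,0,4,-4],[0,0,0,-1]]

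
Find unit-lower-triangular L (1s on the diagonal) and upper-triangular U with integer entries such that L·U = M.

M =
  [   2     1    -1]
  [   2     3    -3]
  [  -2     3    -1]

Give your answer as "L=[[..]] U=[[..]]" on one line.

L=[[1,0,0],[1,1,0],[-1,2,1]] U=[[2,1,-1],[0,2,-2],[0,0,2]]

  row1 -= 1·row0 → [0,2,-2]
  row2 -= -1·row0 → [0,4,-2]
  row2 -= 2·row1 → [0,0,2]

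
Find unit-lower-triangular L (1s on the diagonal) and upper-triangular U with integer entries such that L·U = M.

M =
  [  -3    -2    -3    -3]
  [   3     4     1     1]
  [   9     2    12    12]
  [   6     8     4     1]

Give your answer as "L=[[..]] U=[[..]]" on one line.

  row1 -= -1·row0 → [0,2,-2,-2]
  row2 -= -3·row0 → [0,-4,3,3]
  row3 -= -2·row0 → [0,4,-2,-5]
  row2 -= -2·row1 → [0,0,-1,-1]
  row3 -= 2·row1 → [0,0,2,-1]
  row3 -= -2·row2 → [0,0,0,-3]

L=[[1,0,0,0],[-1,1,0,0],[-3,-2,1,0],[-2,2,-2,1]] U=[[-3,-2,-3,-3],[0,2,-2,-2],[0,0,-1,-1],[0,0,0,-3]]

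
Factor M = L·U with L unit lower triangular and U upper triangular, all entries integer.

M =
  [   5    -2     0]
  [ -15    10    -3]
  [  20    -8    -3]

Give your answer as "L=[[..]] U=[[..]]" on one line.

  R1 -= -3·R0 → [0,4,-3]
  R2 -= 4·R0 → [0,0,-3]
  R2 -= 0·R1 → [0,0,-3]

L=[[1,0,0],[-3,1,0],[4,0,1]] U=[[5,-2,0],[0,4,-3],[0,0,-3]]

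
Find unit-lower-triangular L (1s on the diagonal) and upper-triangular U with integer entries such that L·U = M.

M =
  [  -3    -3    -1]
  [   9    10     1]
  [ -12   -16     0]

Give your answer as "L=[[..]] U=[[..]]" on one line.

L=[[1,0,0],[-3,1,0],[4,-4,1]] U=[[-3,-3,-1],[0,1,-2],[0,0,-4]]

  row1 -= -3·row0 → [0,1,-2]
  row2 -= 4·row0 → [0,-4,4]
  row2 -= -4·row1 → [0,0,-4]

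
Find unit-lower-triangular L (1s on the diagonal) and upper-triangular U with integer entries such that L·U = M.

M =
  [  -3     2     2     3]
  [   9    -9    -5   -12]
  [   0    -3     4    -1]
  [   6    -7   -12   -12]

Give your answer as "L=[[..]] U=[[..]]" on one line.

L=[[1,0,0,0],[-3,1,0,0],[0,1,1,0],[-2,1,-3,1]] U=[[-3,2,2,3],[0,-3,1,-3],[0,0,3,2],[0,0,0,3]]

  row1 -= -3·row0 → [0,-3,1,-3]
  row2 -= 0·row0 → [0,-3,4,-1]
  row3 -= -2·row0 → [0,-3,-8,-6]
  row2 -= 1·row1 → [0,0,3,2]
  row3 -= 1·row1 → [0,0,-9,-3]
  row3 -= -3·row2 → [0,0,0,3]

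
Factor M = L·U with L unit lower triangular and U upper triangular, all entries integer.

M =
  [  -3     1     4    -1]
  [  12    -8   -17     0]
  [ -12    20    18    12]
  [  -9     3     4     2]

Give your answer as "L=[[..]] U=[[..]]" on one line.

L=[[1,0,0,0],[-4,1,0,0],[4,-4,1,0],[3,0,4,1]] U=[[-3,1,4,-1],[0,-4,-1,-4],[0,0,-2,0],[0,0,0,5]]

  row1 -= -4·row0 → [0,-4,-1,-4]
  row2 -= 4·row0 → [0,16,2,16]
  row3 -= 3·row0 → [0,0,-8,5]
  row2 -= -4·row1 → [0,0,-2,0]
  row3 -= 0·row1 → [0,0,-8,5]
  row3 -= 4·row2 → [0,0,0,5]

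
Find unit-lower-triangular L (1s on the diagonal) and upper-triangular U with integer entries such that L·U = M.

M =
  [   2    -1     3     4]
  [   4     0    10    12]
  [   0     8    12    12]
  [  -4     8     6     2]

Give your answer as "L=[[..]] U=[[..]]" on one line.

  row1 -= 2·row0 → [0,2,4,4]
  row2 -= 0·row0 → [0,8,12,12]
  row3 -= -2·row0 → [0,6,12,10]
  row2 -= 4·row1 → [0,0,-4,-4]
  row3 -= 3·row1 → [0,0,0,-2]
  row3 -= 0·row2 → [0,0,0,-2]

L=[[1,0,0,0],[2,1,0,0],[0,4,1,0],[-2,3,0,1]] U=[[2,-1,3,4],[0,2,4,4],[0,0,-4,-4],[0,0,0,-2]]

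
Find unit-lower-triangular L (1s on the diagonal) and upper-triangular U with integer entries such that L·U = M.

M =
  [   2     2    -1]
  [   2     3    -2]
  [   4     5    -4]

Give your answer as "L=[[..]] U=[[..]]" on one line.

L=[[1,0,0],[1,1,0],[2,1,1]] U=[[2,2,-1],[0,1,-1],[0,0,-1]]

  r1 -= 1·r0 → [0,1,-1]
  r2 -= 2·r0 → [0,1,-2]
  r2 -= 1·r1 → [0,0,-1]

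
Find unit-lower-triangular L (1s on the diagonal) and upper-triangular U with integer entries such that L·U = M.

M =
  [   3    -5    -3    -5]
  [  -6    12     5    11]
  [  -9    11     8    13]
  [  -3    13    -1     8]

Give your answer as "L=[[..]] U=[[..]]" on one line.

L=[[1,0,0,0],[-2,1,0,0],[-3,-2,1,0],[-1,4,0,1]] U=[[3,-5,-3,-5],[0,2,-1,1],[0,0,-3,0],[0,0,0,-1]]

  R1 -= -2·R0 → [0,2,-1,1]
  R2 -= -3·R0 → [0,-4,-1,-2]
  R3 -= -1·R0 → [0,8,-4,3]
  R2 -= -2·R1 → [0,0,-3,0]
  R3 -= 4·R1 → [0,0,0,-1]
  R3 -= 0·R2 → [0,0,0,-1]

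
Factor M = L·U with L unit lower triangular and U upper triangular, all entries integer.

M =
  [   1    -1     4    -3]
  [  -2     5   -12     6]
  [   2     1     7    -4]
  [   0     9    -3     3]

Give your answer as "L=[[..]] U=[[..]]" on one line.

L=[[1,0,0,0],[-2,1,0,0],[2,1,1,0],[0,3,3,1]] U=[[1,-1,4,-3],[0,3,-4,0],[0,0,3,2],[0,0,0,-3]]

  row1 -= -2·row0 → [0,3,-4,0]
  row2 -= 2·row0 → [0,3,-1,2]
  row3 -= 0·row0 → [0,9,-3,3]
  row2 -= 1·row1 → [0,0,3,2]
  row3 -= 3·row1 → [0,0,9,3]
  row3 -= 3·row2 → [0,0,0,-3]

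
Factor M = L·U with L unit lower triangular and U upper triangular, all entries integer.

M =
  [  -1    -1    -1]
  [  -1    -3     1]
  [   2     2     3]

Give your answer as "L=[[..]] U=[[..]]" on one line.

L=[[1,0,0],[1,1,0],[-2,0,1]] U=[[-1,-1,-1],[0,-2,2],[0,0,1]]

  R1 -= 1·R0 → [0,-2,2]
  R2 -= -2·R0 → [0,0,1]
  R2 -= 0·R1 → [0,0,1]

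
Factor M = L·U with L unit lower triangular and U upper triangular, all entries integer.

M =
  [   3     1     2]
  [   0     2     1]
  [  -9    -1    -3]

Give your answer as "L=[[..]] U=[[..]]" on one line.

  row1 -= 0·row0 → [0,2,1]
  row2 -= -3·row0 → [0,2,3]
  row2 -= 1·row1 → [0,0,2]

L=[[1,0,0],[0,1,0],[-3,1,1]] U=[[3,1,2],[0,2,1],[0,0,2]]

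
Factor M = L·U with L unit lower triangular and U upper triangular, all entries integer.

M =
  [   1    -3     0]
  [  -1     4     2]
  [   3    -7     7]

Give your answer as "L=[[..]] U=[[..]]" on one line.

  R1 -= -1·R0 → [0,1,2]
  R2 -= 3·R0 → [0,2,7]
  R2 -= 2·R1 → [0,0,3]

L=[[1,0,0],[-1,1,0],[3,2,1]] U=[[1,-3,0],[0,1,2],[0,0,3]]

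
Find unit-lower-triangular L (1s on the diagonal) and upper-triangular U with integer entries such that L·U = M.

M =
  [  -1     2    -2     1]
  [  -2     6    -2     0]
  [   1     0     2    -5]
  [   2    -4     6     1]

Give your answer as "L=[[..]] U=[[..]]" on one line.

L=[[1,0,0,0],[2,1,0,0],[-1,1,1,0],[-2,0,-1,1]] U=[[-1,2,-2,1],[0,2,2,-2],[0,0,-2,-2],[0,0,0,1]]

  R1 -= 2·R0 → [0,2,2,-2]
  R2 -= -1·R0 → [0,2,0,-4]
  R3 -= -2·R0 → [0,0,2,3]
  R2 -= 1·R1 → [0,0,-2,-2]
  R3 -= 0·R1 → [0,0,2,3]
  R3 -= -1·R2 → [0,0,0,1]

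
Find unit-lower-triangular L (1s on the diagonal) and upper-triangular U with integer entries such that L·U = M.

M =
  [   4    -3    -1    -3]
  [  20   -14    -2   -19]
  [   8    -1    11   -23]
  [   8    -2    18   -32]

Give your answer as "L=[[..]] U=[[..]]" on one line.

  R1 -= 5·R0 → [0,1,3,-4]
  R2 -= 2·R0 → [0,5,13,-17]
  R3 -= 2·R0 → [0,4,20,-26]
  R2 -= 5·R1 → [0,0,-2,3]
  R3 -= 4·R1 → [0,0,8,-10]
  R3 -= -4·R2 → [0,0,0,2]

L=[[1,0,0,0],[5,1,0,0],[2,5,1,0],[2,4,-4,1]] U=[[4,-3,-1,-3],[0,1,3,-4],[0,0,-2,3],[0,0,0,2]]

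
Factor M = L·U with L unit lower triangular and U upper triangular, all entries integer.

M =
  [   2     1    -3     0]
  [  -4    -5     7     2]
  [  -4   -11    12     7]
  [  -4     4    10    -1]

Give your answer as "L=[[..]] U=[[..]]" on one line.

L=[[1,0,0,0],[-2,1,0,0],[-2,3,1,0],[-2,-2,2,1]] U=[[2,1,-3,0],[0,-3,1,2],[0,0,3,1],[0,0,0,1]]

  row1 -= -2·row0 → [0,-3,1,2]
  row2 -= -2·row0 → [0,-9,6,7]
  row3 -= -2·row0 → [0,6,4,-1]
  row2 -= 3·row1 → [0,0,3,1]
  row3 -= -2·row1 → [0,0,6,3]
  row3 -= 2·row2 → [0,0,0,1]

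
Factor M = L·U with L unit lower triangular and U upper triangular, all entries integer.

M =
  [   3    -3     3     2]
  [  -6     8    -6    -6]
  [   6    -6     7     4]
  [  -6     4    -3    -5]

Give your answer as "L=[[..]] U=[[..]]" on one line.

L=[[1,0,0,0],[-2,1,0,0],[2,0,1,0],[-2,-1,3,1]] U=[[3,-3,3,2],[0,2,0,-2],[0,0,1,0],[0,0,0,-3]]

  row1 -= -2·row0 → [0,2,0,-2]
  row2 -= 2·row0 → [0,0,1,0]
  row3 -= -2·row0 → [0,-2,3,-1]
  row2 -= 0·row1 → [0,0,1,0]
  row3 -= -1·row1 → [0,0,3,-3]
  row3 -= 3·row2 → [0,0,0,-3]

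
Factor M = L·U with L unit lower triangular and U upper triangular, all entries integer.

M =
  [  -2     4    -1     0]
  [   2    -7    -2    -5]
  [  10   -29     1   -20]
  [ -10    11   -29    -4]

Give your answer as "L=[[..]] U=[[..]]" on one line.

  R1 -= -1·R0 → [0,-3,-3,-5]
  R2 -= -5·R0 → [0,-9,-4,-20]
  R3 -= 5·R0 → [0,-9,-24,-4]
  R2 -= 3·R1 → [0,0,5,-5]
  R3 -= 3·R1 → [0,0,-15,11]
  R3 -= -3·R2 → [0,0,0,-4]

L=[[1,0,0,0],[-1,1,0,0],[-5,3,1,0],[5,3,-3,1]] U=[[-2,4,-1,0],[0,-3,-3,-5],[0,0,5,-5],[0,0,0,-4]]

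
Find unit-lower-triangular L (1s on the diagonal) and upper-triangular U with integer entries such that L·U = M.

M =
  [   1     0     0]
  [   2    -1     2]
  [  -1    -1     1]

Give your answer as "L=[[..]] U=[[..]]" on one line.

  r1 -= 2·r0 → [0,-1,2]
  r2 -= -1·r0 → [0,-1,1]
  r2 -= 1·r1 → [0,0,-1]

L=[[1,0,0],[2,1,0],[-1,1,1]] U=[[1,0,0],[0,-1,2],[0,0,-1]]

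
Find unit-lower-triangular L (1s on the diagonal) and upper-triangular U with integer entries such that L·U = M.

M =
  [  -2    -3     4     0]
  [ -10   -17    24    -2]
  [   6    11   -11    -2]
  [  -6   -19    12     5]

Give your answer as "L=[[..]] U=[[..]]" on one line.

  row1 -= 5·row0 → [0,-2,4,-2]
  row2 -= -3·row0 → [0,2,1,-2]
  row3 -= 3·row0 → [0,-10,0,5]
  row2 -= -1·row1 → [0,0,5,-4]
  row3 -= 5·row1 → [0,0,-20,15]
  row3 -= -4·row2 → [0,0,0,-1]

L=[[1,0,0,0],[5,1,0,0],[-3,-1,1,0],[3,5,-4,1]] U=[[-2,-3,4,0],[0,-2,4,-2],[0,0,5,-4],[0,0,0,-1]]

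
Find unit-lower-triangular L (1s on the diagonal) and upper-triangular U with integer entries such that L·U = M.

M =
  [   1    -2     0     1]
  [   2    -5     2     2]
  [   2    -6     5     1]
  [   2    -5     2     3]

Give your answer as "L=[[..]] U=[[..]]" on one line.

L=[[1,0,0,0],[2,1,0,0],[2,2,1,0],[2,1,0,1]] U=[[1,-2,0,1],[0,-1,2,0],[0,0,1,-1],[0,0,0,1]]

  R1 -= 2·R0 → [0,-1,2,0]
  R2 -= 2·R0 → [0,-2,5,-1]
  R3 -= 2·R0 → [0,-1,2,1]
  R2 -= 2·R1 → [0,0,1,-1]
  R3 -= 1·R1 → [0,0,0,1]
  R3 -= 0·R2 → [0,0,0,1]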